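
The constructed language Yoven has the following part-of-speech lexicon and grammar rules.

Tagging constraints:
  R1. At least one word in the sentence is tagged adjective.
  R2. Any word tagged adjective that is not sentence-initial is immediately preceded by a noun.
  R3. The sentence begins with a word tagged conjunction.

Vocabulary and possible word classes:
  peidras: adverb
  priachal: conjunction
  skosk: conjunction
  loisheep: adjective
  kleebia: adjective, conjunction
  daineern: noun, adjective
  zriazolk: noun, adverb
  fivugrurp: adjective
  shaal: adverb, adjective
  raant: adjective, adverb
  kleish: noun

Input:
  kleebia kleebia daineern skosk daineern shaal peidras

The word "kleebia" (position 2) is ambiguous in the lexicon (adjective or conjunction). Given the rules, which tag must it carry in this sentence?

conjunction

Candidates per position — 1:kleebia {adjective,conjunction}; 2:kleebia {adjective,conjunction}; 3:daineern {noun,adjective}; 4:skosk {conjunction}; 5:daineern {noun,adjective}; 6:shaal {adverb,adjective}; 7:peidras {adverb}.
At position 1, choosing adjective makes rule 3 impossible to satisfy; hence conjunction.
At position 2, choosing adjective makes rule 2 impossible to satisfy; hence conjunction.
At position 3, choosing adjective makes rule 2 impossible to satisfy; hence noun.
At position 5, choosing adjective makes rule 2 impossible to satisfy; hence noun.
At position 6, choosing adverb makes rule 1 impossible to satisfy; hence adjective.
The only consistent sequence is: conjunction conjunction noun conjunction noun adjective adverb.
Check: rule 1 holds; rule 2 holds; rule 3 holds.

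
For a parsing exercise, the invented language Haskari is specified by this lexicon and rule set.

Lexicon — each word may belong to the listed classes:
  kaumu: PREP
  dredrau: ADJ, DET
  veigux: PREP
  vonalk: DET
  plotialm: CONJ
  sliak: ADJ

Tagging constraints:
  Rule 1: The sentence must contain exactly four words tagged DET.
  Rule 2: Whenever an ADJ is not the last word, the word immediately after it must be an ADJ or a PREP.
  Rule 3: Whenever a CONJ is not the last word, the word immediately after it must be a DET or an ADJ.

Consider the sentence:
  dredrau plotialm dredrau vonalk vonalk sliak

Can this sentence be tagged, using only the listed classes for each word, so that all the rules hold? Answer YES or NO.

YES

Candidates per position — 1:dredrau {ADJ,DET}; 2:plotialm {CONJ}; 3:dredrau {ADJ,DET}; 4:vonalk {DET}; 5:vonalk {DET}; 6:sliak {ADJ}.
One satisfying assignment: DET CONJ DET DET DET ADJ.
Verifying each rule — rule 1 ok; rule 2 ok; rule 3 ok.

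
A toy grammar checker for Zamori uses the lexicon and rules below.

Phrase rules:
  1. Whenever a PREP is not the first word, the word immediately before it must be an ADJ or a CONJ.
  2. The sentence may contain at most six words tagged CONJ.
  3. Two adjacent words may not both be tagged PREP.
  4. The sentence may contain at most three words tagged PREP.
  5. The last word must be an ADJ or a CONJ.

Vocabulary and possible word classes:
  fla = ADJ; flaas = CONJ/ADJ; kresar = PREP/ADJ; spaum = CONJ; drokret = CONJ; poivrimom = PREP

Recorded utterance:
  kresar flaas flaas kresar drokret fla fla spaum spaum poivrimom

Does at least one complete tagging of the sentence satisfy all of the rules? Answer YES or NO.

NO

Candidates per position — 1:kresar {PREP,ADJ}; 2:flaas {CONJ,ADJ}; 3:flaas {CONJ,ADJ}; 4:kresar {PREP,ADJ}; 5:drokret {CONJ}; 6:fla {ADJ}; 7:fla {ADJ}; 8:spaum {CONJ}; 9:spaum {CONJ}; 10:poivrimom {PREP}.
Rule 5 cannot be satisfied by any choice of tags from the lexicon.
So there is no consistent tagging.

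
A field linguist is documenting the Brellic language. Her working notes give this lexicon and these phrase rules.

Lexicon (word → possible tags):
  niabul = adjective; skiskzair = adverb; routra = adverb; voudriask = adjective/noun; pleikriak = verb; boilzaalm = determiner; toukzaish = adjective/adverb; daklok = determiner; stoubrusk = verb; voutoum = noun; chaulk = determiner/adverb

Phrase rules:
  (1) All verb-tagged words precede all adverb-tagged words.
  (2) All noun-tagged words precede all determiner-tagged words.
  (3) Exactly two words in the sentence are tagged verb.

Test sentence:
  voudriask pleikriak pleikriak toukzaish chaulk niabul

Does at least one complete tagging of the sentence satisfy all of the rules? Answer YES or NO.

Candidates per position — 1:voudriask {adjective,noun}; 2:pleikriak {verb}; 3:pleikriak {verb}; 4:toukzaish {adjective,adverb}; 5:chaulk {determiner,adverb}; 6:niabul {adjective}.
One satisfying assignment: noun verb verb adjective determiner adjective.
Rule-by-rule: rule 1 holds; rule 2 holds; rule 3 holds.

YES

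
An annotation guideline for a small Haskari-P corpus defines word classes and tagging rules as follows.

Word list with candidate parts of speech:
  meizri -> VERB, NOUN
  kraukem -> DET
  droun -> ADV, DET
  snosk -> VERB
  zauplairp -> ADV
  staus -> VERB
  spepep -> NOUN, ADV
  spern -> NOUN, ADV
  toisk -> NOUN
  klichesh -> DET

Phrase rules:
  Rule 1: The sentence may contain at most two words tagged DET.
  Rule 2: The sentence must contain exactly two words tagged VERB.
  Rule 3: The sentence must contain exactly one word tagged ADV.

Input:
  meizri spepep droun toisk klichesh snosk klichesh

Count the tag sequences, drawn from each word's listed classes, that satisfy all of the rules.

1

Candidates per position — 1:meizri {VERB,NOUN}; 2:spepep {NOUN,ADV}; 3:droun {ADV,DET}; 4:toisk {NOUN}; 5:klichesh {DET}; 6:snosk {VERB}; 7:klichesh {DET}.
There are 8 candidate sequences in total.
The sequences that satisfy every rule: VERB NOUN ADV NOUN DET VERB DET.
Count = 1.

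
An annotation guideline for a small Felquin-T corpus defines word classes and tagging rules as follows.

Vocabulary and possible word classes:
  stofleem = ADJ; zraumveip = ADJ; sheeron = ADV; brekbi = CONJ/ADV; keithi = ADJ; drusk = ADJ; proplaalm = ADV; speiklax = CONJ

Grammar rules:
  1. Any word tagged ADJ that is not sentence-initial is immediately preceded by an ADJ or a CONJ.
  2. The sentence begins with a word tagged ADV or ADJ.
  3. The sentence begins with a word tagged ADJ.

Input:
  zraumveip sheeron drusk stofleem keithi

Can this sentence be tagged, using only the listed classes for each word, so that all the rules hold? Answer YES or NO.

Candidates per position — 1:zraumveip {ADJ}; 2:sheeron {ADV}; 3:drusk {ADJ}; 4:stofleem {ADJ}; 5:keithi {ADJ}.
Rule 1 cannot be satisfied by any choice of tags from the lexicon.
So there is no consistent tagging.

NO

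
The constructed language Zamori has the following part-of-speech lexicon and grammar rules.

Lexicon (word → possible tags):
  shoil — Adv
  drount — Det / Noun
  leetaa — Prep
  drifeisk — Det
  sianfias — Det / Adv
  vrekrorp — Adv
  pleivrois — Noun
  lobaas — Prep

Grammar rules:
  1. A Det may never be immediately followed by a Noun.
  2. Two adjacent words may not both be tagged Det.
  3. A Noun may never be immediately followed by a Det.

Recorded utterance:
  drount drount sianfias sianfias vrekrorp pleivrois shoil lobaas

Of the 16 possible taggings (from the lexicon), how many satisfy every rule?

2

Candidates per position — 1:drount {Det,Noun}; 2:drount {Det,Noun}; 3:sianfias {Det,Adv}; 4:sianfias {Det,Adv}; 5:vrekrorp {Adv}; 6:pleivrois {Noun}; 7:shoil {Adv}; 8:lobaas {Prep}.
There are 16 candidate sequences in total.
The sequences that satisfy every rule: Noun Noun Adv Det Adv Noun Adv Prep; Noun Noun Adv Adv Adv Noun Adv Prep.
Count = 2.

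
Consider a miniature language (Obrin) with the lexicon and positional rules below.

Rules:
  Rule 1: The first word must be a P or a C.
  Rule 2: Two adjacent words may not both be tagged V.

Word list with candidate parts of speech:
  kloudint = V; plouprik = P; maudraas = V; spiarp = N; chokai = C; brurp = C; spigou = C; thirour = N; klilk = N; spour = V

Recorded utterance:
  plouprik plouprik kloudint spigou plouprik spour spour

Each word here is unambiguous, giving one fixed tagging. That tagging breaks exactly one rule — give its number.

2

Fixed tagging: P P V C P V V.
Checking each rule: R1 ok, R2 fails.
Only rule 2 fails.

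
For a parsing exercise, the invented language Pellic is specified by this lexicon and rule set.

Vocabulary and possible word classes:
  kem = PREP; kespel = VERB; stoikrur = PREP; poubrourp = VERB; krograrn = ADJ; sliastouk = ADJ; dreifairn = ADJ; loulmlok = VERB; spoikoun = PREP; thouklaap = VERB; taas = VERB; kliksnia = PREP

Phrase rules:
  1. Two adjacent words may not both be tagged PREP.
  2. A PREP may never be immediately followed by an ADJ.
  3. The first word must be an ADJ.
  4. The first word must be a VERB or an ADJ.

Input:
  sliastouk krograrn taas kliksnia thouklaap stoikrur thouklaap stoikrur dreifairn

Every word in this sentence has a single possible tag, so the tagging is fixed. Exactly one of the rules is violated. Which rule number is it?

Fixed tagging: ADJ ADJ VERB PREP VERB PREP VERB PREP ADJ.
Checking each rule: R1 ok, R2 fails, R3 ok, R4 ok.
Only rule 2 fails.

2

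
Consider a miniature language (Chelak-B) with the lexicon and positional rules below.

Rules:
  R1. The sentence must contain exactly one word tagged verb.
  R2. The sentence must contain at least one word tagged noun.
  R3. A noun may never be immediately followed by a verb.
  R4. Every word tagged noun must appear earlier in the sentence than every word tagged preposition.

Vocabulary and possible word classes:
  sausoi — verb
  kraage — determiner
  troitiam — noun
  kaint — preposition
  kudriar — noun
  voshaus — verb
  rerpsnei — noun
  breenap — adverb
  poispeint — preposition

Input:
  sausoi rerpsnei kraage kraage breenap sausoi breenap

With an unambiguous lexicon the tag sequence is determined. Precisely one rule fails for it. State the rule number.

Fixed tagging: verb noun determiner determiner adverb verb adverb.
Checking each rule: R1 violated, R2 holds, R3 holds, R4 holds.
Only rule 1 fails.

1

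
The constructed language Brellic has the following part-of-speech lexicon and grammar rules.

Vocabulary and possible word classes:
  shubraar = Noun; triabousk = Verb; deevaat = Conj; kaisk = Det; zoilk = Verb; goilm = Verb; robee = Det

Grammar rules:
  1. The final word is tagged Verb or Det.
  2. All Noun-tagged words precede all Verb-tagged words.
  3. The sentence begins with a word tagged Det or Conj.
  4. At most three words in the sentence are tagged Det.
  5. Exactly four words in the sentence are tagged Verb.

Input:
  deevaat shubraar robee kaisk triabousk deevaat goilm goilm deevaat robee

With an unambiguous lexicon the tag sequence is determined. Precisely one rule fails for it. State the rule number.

5

Fixed tagging: Conj Noun Det Det Verb Conj Verb Verb Conj Det.
Rule check: R1 pass, R2 pass, R3 pass, R4 pass, R5 fail.
Only rule 5 fails.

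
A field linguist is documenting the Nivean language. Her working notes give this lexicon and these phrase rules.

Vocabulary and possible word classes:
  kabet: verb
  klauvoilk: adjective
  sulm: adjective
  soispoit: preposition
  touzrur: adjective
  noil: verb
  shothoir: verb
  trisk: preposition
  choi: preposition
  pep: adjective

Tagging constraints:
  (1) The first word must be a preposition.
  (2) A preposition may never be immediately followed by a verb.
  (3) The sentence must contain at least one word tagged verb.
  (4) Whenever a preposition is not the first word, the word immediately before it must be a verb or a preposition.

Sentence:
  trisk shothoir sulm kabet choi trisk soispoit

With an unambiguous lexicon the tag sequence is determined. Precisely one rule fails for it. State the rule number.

Fixed tagging: preposition verb adjective verb preposition preposition preposition.
Applying the rules: R1 pass, R2 fail, R3 pass, R4 pass.
Only rule 2 fails.

2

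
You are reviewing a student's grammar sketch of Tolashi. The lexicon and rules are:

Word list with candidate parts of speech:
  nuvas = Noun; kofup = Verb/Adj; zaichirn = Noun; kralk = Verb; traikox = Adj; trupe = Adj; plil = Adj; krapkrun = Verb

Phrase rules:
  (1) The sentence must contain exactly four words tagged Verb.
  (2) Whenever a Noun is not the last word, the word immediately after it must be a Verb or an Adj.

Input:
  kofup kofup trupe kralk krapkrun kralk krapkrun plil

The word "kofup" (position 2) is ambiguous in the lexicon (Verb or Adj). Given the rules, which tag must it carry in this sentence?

Adj

Candidates per position — 1:kofup {Verb,Adj}; 2:kofup {Verb,Adj}; 3:trupe {Adj}; 4:kralk {Verb}; 5:krapkrun {Verb}; 6:kralk {Verb}; 7:krapkrun {Verb}; 8:plil {Adj}.
Word 1 cannot be Verb — rule 1 would then fail for every completion. It is Adj.
Word 2 cannot be Verb — rule 1 would then fail for every completion. It is Adj.
That leaves exactly one tagging: Adj Adj Adj Verb Verb Verb Verb Adj.
Rule-by-rule: rule 1 satisfied; rule 2 satisfied.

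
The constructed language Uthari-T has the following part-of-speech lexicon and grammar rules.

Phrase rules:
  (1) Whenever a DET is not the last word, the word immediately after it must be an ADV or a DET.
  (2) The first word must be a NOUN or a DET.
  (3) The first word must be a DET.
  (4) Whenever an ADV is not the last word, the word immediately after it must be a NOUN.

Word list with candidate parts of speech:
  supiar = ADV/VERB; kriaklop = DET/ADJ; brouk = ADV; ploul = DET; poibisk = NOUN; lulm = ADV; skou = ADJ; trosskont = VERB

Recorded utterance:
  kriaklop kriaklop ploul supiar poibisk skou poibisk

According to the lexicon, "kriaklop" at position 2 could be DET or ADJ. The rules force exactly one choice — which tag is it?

Candidates per position — 1:kriaklop {DET,ADJ}; 2:kriaklop {DET,ADJ}; 3:ploul {DET}; 4:supiar {ADV,VERB}; 5:poibisk {NOUN}; 6:skou {ADJ}; 7:poibisk {NOUN}.
At position 1, choosing ADJ makes rule 2 impossible to satisfy; hence DET.
At position 2, choosing ADJ makes rule 1 impossible to satisfy; hence DET.
At position 4, choosing VERB makes rule 1 impossible to satisfy; hence ADV.
The only consistent sequence is: DET DET DET ADV NOUN ADJ NOUN.
Verifying each rule — rule 1 ✓; rule 2 ✓; rule 3 ✓; rule 4 ✓.

DET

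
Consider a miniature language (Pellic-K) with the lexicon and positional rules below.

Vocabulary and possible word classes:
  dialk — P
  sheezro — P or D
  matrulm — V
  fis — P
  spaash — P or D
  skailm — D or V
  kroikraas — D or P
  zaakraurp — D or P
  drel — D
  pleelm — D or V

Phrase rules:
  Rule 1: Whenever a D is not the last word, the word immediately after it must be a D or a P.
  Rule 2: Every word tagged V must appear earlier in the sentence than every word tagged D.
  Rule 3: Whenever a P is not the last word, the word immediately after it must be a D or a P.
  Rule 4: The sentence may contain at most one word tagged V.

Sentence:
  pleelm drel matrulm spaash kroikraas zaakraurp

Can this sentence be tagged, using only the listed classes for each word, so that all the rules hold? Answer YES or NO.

NO

Candidates per position — 1:pleelm {D,V}; 2:drel {D}; 3:matrulm {V}; 4:spaash {P,D}; 5:kroikraas {D,P}; 6:zaakraurp {D,P}.
Rule 1 cannot be satisfied by any choice of tags from the lexicon.
So there is no consistent tagging.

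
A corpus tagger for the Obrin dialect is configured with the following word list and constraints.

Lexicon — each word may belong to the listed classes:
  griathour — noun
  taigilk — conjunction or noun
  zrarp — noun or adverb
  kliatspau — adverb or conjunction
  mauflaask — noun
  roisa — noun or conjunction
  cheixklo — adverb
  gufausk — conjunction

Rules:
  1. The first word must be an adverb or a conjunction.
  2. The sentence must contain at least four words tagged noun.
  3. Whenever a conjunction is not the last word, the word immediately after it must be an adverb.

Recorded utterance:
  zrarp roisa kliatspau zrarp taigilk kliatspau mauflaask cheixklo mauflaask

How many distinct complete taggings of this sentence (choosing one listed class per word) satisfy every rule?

Candidates per position — 1:zrarp {noun,adverb}; 2:roisa {noun,conjunction}; 3:kliatspau {adverb,conjunction}; 4:zrarp {noun,adverb}; 5:taigilk {conjunction,noun}; 6:kliatspau {adverb,conjunction}; 7:mauflaask {noun}; 8:cheixklo {adverb}; 9:mauflaask {noun}.
There are 64 candidate sequences in total.
The sequences that satisfy every rule: adverb noun adverb noun conjunction adverb noun adverb noun; adverb noun adverb noun noun adverb noun adverb noun; adverb noun adverb adverb noun adverb noun adverb noun; adverb noun conjunction adverb noun adverb noun adverb noun; adverb conjunction adverb noun noun adverb noun adverb noun.
Count = 5.

5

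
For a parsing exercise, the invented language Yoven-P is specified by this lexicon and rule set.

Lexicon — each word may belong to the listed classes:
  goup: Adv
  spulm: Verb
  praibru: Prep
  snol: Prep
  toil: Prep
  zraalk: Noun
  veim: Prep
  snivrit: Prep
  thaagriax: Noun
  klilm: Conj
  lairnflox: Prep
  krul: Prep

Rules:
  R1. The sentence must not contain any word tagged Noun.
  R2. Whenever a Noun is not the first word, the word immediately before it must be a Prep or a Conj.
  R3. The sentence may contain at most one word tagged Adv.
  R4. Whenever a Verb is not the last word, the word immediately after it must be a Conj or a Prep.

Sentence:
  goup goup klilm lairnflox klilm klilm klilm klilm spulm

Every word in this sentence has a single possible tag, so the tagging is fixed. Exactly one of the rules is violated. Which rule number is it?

Fixed tagging: Adv Adv Conj Prep Conj Conj Conj Conj Verb.
Checking each rule: R1 ok, R2 ok, R3 fails, R4 ok.
Only rule 3 fails.

3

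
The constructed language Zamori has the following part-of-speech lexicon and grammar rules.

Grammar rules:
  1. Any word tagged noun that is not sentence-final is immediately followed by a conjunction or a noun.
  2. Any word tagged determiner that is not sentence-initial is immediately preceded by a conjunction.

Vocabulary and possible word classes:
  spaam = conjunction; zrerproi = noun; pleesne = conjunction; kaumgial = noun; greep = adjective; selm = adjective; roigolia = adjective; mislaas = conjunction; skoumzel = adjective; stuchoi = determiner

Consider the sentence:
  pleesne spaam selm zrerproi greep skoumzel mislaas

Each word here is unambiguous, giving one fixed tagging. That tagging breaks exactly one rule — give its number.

Fixed tagging: conjunction conjunction adjective noun adjective adjective conjunction.
Checking each rule: R1 fails, R2 ok.
Only rule 1 fails.

1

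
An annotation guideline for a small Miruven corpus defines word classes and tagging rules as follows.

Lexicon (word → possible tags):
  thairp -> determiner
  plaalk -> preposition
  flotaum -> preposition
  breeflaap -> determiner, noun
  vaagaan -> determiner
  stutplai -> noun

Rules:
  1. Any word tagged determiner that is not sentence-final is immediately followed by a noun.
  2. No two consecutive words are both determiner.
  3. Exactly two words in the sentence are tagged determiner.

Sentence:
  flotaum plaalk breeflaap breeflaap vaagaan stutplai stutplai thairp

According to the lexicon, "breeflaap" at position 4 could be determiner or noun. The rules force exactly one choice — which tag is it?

Candidates per position — 1:flotaum {preposition}; 2:plaalk {preposition}; 3:breeflaap {determiner,noun}; 4:breeflaap {determiner,noun}; 5:vaagaan {determiner}; 6:stutplai {noun}; 7:stutplai {noun}; 8:thairp {determiner}.
Position 3: tagging it determiner would leave rule 3 unsatisfiable, so it must be noun.
Position 4: tagging it determiner would leave rule 1 unsatisfiable, so it must be noun.
The unique satisfying tagging is: preposition preposition noun noun determiner noun noun determiner.
Rule-by-rule: rule 1 ok; rule 2 ok; rule 3 ok.

noun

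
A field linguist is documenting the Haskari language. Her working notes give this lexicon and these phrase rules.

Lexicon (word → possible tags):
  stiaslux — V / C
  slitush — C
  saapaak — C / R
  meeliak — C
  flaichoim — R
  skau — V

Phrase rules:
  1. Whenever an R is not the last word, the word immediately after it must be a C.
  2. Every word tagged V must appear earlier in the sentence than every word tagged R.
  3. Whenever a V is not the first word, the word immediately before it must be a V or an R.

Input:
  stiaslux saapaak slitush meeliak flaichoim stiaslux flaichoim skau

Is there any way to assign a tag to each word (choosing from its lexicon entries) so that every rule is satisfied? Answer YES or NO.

Candidates per position — 1:stiaslux {V,C}; 2:saapaak {C,R}; 3:slitush {C}; 4:meeliak {C}; 5:flaichoim {R}; 6:stiaslux {V,C}; 7:flaichoim {R}; 8:skau {V}.
Rule 1 cannot be satisfied by any choice of tags from the lexicon.
So there is no consistent tagging.

NO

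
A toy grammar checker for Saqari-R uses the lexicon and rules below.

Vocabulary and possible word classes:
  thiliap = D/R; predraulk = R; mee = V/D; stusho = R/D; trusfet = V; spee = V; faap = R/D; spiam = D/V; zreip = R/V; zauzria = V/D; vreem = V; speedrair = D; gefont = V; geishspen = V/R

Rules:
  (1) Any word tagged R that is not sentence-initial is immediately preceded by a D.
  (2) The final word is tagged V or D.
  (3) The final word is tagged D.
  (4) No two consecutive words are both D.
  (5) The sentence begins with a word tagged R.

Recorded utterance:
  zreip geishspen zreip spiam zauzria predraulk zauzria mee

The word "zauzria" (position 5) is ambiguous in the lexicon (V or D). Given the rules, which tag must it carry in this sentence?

D

Candidates per position — 1:zreip {R,V}; 2:geishspen {V,R}; 3:zreip {R,V}; 4:spiam {D,V}; 5:zauzria {V,D}; 6:predraulk {R}; 7:zauzria {V,D}; 8:mee {V,D}.
At position 1, choosing V makes rule 5 impossible to satisfy; hence R.
At position 2, choosing R makes rule 1 impossible to satisfy; hence V.
At position 3, choosing R makes rule 1 impossible to satisfy; hence V.
At position 5, choosing V makes rule 1 impossible to satisfy; hence D.
At position 8, choosing V makes rule 3 impossible to satisfy; hence D.
At position 4, choosing D makes rule 4 impossible to satisfy; hence V.
At position 7, choosing D makes rule 4 impossible to satisfy; hence V.
The unique satisfying tagging is: R V V V D R V D.
Rule-by-rule: rule 1 satisfied; rule 2 satisfied; rule 3 satisfied; rule 4 satisfied; rule 5 satisfied.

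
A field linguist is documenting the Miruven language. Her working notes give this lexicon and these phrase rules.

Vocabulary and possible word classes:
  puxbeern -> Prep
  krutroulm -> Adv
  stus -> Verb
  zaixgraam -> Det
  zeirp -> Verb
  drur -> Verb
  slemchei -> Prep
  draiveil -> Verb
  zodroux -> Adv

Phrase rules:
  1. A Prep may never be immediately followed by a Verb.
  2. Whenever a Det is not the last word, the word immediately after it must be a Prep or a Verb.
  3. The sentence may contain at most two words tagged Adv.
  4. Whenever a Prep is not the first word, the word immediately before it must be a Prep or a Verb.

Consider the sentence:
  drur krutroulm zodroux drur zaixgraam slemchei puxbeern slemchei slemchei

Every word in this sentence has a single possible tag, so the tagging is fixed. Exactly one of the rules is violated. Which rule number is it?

Fixed tagging: Verb Adv Adv Verb Det Prep Prep Prep Prep.
Applying the rules: R1 ✓, R2 ✓, R3 ✓, R4 ✗.
Only rule 4 fails.

4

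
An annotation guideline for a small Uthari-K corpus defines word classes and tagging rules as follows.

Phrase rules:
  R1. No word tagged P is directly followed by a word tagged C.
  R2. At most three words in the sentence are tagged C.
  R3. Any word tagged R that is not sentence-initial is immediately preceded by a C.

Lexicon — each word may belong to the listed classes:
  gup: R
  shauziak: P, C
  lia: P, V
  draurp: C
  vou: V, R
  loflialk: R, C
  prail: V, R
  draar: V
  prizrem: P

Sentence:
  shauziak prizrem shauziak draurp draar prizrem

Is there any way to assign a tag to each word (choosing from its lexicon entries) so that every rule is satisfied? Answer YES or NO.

Candidates per position — 1:shauziak {P,C}; 2:prizrem {P}; 3:shauziak {P,C}; 4:draurp {C}; 5:draar {V}; 6:prizrem {P}.
Rule 1 cannot be satisfied by any choice of tags from the lexicon.
So there is no consistent tagging.

NO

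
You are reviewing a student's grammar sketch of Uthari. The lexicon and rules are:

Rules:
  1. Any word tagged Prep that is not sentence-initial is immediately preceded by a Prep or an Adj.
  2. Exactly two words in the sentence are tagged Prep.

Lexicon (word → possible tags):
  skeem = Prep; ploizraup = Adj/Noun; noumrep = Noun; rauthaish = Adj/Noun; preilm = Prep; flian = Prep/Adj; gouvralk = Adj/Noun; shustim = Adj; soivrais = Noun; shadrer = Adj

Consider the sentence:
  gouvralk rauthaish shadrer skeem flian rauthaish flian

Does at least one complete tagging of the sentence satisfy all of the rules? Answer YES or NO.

YES

Candidates per position — 1:gouvralk {Adj,Noun}; 2:rauthaish {Adj,Noun}; 3:shadrer {Adj}; 4:skeem {Prep}; 5:flian {Prep,Adj}; 6:rauthaish {Adj,Noun}; 7:flian {Prep,Adj}.
One satisfying assignment: Noun Noun Adj Prep Prep Adj Adj.
Check: rule 1 ok; rule 2 ok.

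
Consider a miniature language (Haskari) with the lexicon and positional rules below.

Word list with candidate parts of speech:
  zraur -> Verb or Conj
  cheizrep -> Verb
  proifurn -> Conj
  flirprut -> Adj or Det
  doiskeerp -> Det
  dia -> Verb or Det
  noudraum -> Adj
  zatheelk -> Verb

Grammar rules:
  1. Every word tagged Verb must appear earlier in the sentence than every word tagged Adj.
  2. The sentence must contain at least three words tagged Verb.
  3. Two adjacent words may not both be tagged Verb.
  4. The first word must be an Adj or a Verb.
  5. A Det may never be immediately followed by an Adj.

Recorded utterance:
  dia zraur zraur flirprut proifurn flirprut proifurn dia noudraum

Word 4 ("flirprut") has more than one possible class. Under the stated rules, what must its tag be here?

Candidates per position — 1:dia {Verb,Det}; 2:zraur {Verb,Conj}; 3:zraur {Verb,Conj}; 4:flirprut {Adj,Det}; 5:proifurn {Conj}; 6:flirprut {Adj,Det}; 7:proifurn {Conj}; 8:dia {Verb,Det}; 9:noudraum {Adj}.
If word 1 were Det, no tagging could satisfy rule 4; so word 1 is Verb.
If word 2 were Verb, no tagging could satisfy rule 3; so word 2 is Conj.
If word 3 were Conj, no tagging could satisfy rule 2; so word 3 is Verb.
If word 8 were Det, no tagging could satisfy rule 2; so word 8 is Verb.
If word 4 were Adj, no tagging could satisfy rule 1; so word 4 is Det.
If word 6 were Adj, no tagging could satisfy rule 1; so word 6 is Det.
The only consistent sequence is: Verb Conj Verb Det Conj Det Conj Verb Adj.
Verifying each rule — rule 1 ok; rule 2 ok; rule 3 ok; rule 4 ok; rule 5 ok.

Det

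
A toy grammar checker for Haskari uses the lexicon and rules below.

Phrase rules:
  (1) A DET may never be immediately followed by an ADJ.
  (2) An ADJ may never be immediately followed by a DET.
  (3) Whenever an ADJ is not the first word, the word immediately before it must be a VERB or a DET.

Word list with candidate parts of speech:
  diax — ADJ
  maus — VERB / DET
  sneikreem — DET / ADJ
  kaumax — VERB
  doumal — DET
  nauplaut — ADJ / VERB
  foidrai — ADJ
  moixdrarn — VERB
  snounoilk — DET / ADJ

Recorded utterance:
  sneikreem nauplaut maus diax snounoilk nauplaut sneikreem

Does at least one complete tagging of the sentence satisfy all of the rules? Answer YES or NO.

Candidates per position — 1:sneikreem {DET,ADJ}; 2:nauplaut {ADJ,VERB}; 3:maus {VERB,DET}; 4:diax {ADJ}; 5:snounoilk {DET,ADJ}; 6:nauplaut {ADJ,VERB}; 7:sneikreem {DET,ADJ}.
Every candidate sequence violates at least one rule; no consistent tagging exists.

NO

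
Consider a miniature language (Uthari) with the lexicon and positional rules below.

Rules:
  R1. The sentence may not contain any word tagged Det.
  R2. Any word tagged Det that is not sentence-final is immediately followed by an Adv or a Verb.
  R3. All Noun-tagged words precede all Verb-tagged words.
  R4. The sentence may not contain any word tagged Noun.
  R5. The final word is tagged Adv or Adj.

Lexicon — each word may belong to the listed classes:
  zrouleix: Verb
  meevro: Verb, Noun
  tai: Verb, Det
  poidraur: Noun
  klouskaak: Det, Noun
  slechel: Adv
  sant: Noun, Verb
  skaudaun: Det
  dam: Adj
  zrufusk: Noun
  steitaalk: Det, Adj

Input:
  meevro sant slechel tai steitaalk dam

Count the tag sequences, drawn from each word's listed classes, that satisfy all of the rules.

1

Candidates per position — 1:meevro {Verb,Noun}; 2:sant {Noun,Verb}; 3:slechel {Adv}; 4:tai {Verb,Det}; 5:steitaalk {Det,Adj}; 6:dam {Adj}.
There are 16 candidate sequences in total.
The sequences that satisfy every rule: Verb Verb Adv Verb Adj Adj.
Count = 1.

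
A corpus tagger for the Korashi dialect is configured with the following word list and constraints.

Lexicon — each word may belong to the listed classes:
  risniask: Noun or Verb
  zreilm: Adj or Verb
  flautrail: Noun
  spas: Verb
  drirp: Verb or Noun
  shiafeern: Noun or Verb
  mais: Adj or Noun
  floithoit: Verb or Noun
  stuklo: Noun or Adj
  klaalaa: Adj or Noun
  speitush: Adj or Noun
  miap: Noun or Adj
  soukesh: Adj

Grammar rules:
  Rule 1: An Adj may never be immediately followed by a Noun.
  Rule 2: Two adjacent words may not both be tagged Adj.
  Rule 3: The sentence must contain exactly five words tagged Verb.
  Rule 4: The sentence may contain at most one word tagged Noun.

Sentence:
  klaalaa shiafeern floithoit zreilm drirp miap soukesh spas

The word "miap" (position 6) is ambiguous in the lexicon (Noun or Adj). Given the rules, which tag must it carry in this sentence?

Candidates per position — 1:klaalaa {Adj,Noun}; 2:shiafeern {Noun,Verb}; 3:floithoit {Verb,Noun}; 4:zreilm {Adj,Verb}; 5:drirp {Verb,Noun}; 6:miap {Noun,Adj}; 7:soukesh {Adj}; 8:spas {Verb}.
Word 2 cannot be Noun — rule 3 would then fail for every completion. It is Verb.
Word 3 cannot be Noun — rule 3 would then fail for every completion. It is Verb.
Word 4 cannot be Adj — rule 3 would then fail for every completion. It is Verb.
Word 5 cannot be Noun — rule 3 would then fail for every completion. It is Verb.
Word 6 cannot be Adj — rule 2 would then fail for every completion. It is Noun.
Word 1 cannot be Noun — rule 4 would then fail for every completion. It is Adj.
So the tagging must be: Adj Verb Verb Verb Verb Noun Adj Verb.
Verifying each rule — rule 1 satisfied; rule 2 satisfied; rule 3 satisfied; rule 4 satisfied.

Noun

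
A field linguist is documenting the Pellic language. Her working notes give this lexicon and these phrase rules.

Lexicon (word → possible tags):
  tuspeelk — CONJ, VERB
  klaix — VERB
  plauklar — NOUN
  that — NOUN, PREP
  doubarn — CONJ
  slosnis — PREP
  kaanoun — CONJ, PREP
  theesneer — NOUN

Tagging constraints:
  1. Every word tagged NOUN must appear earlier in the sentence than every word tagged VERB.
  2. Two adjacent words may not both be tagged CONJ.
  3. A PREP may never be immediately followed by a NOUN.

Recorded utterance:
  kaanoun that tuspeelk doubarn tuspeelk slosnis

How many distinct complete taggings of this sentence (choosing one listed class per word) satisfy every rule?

3

Candidates per position — 1:kaanoun {CONJ,PREP}; 2:that {NOUN,PREP}; 3:tuspeelk {CONJ,VERB}; 4:doubarn {CONJ}; 5:tuspeelk {CONJ,VERB}; 6:slosnis {PREP}.
There are 16 candidate sequences in total.
The sequences that satisfy every rule: CONJ NOUN VERB CONJ VERB PREP; CONJ PREP VERB CONJ VERB PREP; PREP PREP VERB CONJ VERB PREP.
Count = 3.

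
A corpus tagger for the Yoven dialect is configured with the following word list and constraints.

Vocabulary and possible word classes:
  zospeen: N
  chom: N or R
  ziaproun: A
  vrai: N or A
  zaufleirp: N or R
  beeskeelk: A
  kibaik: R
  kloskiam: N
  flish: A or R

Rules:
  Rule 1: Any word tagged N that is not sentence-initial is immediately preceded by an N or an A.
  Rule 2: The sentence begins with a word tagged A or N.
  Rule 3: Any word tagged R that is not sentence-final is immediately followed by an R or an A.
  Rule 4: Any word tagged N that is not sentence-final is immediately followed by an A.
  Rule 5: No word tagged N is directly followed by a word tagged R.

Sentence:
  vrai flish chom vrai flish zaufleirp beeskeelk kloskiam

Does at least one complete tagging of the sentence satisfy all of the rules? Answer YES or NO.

YES

Candidates per position — 1:vrai {N,A}; 2:flish {A,R}; 3:chom {N,R}; 4:vrai {N,A}; 5:flish {A,R}; 6:zaufleirp {N,R}; 7:beeskeelk {A}; 8:kloskiam {N}.
One satisfying assignment: A A R A R R A N.
Verifying each rule — rule 1 satisfied; rule 2 satisfied; rule 3 satisfied; rule 4 satisfied; rule 5 satisfied.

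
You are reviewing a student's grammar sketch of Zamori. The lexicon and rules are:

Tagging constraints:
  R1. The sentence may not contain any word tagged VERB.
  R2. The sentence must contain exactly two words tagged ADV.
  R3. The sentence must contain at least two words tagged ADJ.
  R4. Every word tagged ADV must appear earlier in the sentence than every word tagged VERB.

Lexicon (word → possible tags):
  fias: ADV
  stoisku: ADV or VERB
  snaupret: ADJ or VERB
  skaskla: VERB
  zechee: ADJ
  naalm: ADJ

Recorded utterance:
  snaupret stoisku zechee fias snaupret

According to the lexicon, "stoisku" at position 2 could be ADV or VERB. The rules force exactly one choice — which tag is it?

Candidates per position — 1:snaupret {ADJ,VERB}; 2:stoisku {ADV,VERB}; 3:zechee {ADJ}; 4:fias {ADV}; 5:snaupret {ADJ,VERB}.
Position 1: tagging it VERB would leave rule 1 unsatisfiable, so it must be ADJ.
Position 2: tagging it VERB would leave rule 1 unsatisfiable, so it must be ADV.
Position 5: tagging it VERB would leave rule 1 unsatisfiable, so it must be ADJ.
That leaves exactly one tagging: ADJ ADV ADJ ADV ADJ.
Verifying each rule — rule 1 satisfied; rule 2 satisfied; rule 3 satisfied; rule 4 satisfied.

ADV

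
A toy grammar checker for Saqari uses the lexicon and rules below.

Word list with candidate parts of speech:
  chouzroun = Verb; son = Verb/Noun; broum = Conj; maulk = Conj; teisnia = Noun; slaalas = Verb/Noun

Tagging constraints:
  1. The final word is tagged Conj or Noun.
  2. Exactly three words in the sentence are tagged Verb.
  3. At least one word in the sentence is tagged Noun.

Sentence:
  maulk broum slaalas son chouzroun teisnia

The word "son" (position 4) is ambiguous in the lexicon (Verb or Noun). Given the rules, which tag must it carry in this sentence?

Candidates per position — 1:maulk {Conj}; 2:broum {Conj}; 3:slaalas {Verb,Noun}; 4:son {Verb,Noun}; 5:chouzroun {Verb}; 6:teisnia {Noun}.
Word 3 cannot be Noun — rule 2 would then fail for every completion. It is Verb.
Word 4 cannot be Noun — rule 2 would then fail for every completion. It is Verb.
The only consistent sequence is: Conj Conj Verb Verb Verb Noun.
Checking: rule 1 ✓; rule 2 ✓; rule 3 ✓.

Verb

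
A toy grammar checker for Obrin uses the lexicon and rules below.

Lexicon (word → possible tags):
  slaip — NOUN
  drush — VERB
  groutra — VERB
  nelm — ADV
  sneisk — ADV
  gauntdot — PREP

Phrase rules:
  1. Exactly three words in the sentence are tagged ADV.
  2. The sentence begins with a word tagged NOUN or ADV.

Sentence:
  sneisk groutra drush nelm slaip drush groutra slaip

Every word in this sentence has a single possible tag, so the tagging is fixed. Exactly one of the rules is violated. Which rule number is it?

Fixed tagging: ADV VERB VERB ADV NOUN VERB VERB NOUN.
Rule check: R1 ✗, R2 ✓.
Only rule 1 fails.

1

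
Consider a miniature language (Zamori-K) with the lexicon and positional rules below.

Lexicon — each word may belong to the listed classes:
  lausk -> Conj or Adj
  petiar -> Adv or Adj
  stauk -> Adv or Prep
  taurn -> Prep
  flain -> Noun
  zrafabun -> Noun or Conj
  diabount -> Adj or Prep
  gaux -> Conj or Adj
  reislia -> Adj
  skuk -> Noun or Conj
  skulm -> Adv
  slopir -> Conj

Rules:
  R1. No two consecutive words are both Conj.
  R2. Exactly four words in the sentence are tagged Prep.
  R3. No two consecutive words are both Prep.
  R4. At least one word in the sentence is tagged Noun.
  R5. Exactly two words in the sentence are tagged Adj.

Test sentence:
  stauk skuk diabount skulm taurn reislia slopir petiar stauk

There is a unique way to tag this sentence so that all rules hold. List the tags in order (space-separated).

Prep Noun Prep Adv Prep Adj Conj Adj Prep

Candidates per position — 1:stauk {Adv,Prep}; 2:skuk {Noun,Conj}; 3:diabount {Adj,Prep}; 4:skulm {Adv}; 5:taurn {Prep}; 6:reislia {Adj}; 7:slopir {Conj}; 8:petiar {Adv,Adj}; 9:stauk {Adv,Prep}.
Position 1: tagging it Adv would leave rule 2 unsatisfiable, so it must be Prep.
Position 2: tagging it Conj would leave rule 4 unsatisfiable, so it must be Noun.
Position 3: tagging it Adj would leave rule 2 unsatisfiable, so it must be Prep.
Position 8: tagging it Adv would leave rule 5 unsatisfiable, so it must be Adj.
Position 9: tagging it Adv would leave rule 2 unsatisfiable, so it must be Prep.
The only consistent sequence is: Prep Noun Prep Adv Prep Adj Conj Adj Prep.
Verifying each rule — rule 1 ✓; rule 2 ✓; rule 3 ✓; rule 4 ✓; rule 5 ✓.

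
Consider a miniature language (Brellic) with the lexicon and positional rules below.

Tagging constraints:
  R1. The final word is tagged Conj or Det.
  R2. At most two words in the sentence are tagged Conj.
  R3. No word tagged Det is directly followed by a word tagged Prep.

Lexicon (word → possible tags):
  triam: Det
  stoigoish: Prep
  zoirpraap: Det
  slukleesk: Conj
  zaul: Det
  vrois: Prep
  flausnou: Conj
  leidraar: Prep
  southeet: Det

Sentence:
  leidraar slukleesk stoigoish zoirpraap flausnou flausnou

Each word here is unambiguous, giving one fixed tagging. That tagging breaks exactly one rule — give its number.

Fixed tagging: Prep Conj Prep Det Conj Conj.
Rule check: R1 ✓, R2 ✗, R3 ✓.
Only rule 2 fails.

2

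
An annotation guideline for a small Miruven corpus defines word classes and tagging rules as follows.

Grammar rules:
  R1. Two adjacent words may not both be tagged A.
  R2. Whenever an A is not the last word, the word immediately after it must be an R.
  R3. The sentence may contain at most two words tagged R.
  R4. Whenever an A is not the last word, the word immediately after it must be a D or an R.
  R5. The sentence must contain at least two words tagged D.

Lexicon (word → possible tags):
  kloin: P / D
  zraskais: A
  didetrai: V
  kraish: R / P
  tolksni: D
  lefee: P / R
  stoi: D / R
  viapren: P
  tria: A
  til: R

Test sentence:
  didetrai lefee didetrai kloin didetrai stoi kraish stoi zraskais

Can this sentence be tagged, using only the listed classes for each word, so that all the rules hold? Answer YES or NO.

Candidates per position — 1:didetrai {V}; 2:lefee {P,R}; 3:didetrai {V}; 4:kloin {P,D}; 5:didetrai {V}; 6:stoi {D,R}; 7:kraish {R,P}; 8:stoi {D,R}; 9:zraskais {A}.
One satisfying assignment: V R V D V D P R A.
Rule-by-rule: rule 1 ok; rule 2 ok; rule 3 ok; rule 4 ok; rule 5 ok.

YES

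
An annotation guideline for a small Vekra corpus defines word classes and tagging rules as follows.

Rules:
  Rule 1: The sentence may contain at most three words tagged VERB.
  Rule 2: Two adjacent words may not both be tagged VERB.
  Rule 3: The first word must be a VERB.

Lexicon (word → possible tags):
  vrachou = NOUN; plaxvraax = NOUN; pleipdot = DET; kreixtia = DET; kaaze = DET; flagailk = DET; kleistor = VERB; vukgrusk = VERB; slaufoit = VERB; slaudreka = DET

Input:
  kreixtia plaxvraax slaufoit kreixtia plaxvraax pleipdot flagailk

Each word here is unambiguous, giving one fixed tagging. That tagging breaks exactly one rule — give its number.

Fixed tagging: DET NOUN VERB DET NOUN DET DET.
Applying the rules: R1 ok, R2 ok, R3 fails.
Only rule 3 fails.

3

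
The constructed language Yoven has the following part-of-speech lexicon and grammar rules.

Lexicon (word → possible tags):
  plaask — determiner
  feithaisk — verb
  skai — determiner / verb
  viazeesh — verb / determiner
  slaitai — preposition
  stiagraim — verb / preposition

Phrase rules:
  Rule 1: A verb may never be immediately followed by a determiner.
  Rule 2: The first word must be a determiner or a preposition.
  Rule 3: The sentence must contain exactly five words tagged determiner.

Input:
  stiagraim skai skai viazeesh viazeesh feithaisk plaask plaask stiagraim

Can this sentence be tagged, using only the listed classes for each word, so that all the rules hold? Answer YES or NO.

Candidates per position — 1:stiagraim {verb,preposition}; 2:skai {determiner,verb}; 3:skai {determiner,verb}; 4:viazeesh {verb,determiner}; 5:viazeesh {verb,determiner}; 6:feithaisk {verb}; 7:plaask {determiner}; 8:plaask {determiner}; 9:stiagraim {verb,preposition}.
Rule 1 cannot be satisfied by any choice of tags from the lexicon.
So there is no consistent tagging.

NO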